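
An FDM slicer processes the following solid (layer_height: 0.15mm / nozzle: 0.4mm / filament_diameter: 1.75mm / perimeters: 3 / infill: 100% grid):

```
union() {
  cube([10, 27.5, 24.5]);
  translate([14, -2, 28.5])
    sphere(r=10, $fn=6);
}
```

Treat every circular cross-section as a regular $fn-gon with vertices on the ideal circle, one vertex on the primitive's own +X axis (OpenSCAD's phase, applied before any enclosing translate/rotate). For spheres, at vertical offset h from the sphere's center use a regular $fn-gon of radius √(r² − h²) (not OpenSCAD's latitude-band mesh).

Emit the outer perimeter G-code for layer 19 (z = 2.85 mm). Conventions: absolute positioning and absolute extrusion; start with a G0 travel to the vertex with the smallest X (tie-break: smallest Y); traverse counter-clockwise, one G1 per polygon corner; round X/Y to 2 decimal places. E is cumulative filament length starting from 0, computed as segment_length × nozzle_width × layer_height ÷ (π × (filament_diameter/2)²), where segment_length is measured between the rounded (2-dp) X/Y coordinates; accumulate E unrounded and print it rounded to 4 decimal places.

G0 X0.00 Y0.00 Z2.85
G1 X10.00 Y0.00 E0.2495
G1 X10.00 Y27.50 E0.9354
G1 X0.00 Y27.50 E1.1849
G1 X0.00 Y0.00 E1.8709

At z = 2.85 mm: the cube (footprint 10×27.5) is included at this height; the sphere at (14, -2) is absent (|z−center|=25.650 > r=10); Merging all regions: only the 10×27.5 cube is present, so the union is just that shape — 1 connected region. The outline is a single polygon with 4 vertices. Extrusion per mm of travel: 0.4 × 0.15 / (π × 0.875²) = 0.024945. Accumulating E over each segment gives final E = 1.8709.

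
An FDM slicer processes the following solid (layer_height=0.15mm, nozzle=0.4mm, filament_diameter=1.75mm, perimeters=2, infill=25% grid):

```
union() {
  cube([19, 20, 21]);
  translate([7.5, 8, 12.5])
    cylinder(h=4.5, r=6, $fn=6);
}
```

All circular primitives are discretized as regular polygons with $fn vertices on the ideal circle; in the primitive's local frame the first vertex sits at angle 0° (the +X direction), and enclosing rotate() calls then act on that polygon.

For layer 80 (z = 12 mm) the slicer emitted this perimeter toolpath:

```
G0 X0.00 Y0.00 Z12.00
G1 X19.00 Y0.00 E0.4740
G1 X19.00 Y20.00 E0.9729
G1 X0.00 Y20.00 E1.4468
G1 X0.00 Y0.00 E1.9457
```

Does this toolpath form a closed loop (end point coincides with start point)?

Start point (G0): (0.00, 0.00). End point (last G1): the path returns to the start — closed.

yes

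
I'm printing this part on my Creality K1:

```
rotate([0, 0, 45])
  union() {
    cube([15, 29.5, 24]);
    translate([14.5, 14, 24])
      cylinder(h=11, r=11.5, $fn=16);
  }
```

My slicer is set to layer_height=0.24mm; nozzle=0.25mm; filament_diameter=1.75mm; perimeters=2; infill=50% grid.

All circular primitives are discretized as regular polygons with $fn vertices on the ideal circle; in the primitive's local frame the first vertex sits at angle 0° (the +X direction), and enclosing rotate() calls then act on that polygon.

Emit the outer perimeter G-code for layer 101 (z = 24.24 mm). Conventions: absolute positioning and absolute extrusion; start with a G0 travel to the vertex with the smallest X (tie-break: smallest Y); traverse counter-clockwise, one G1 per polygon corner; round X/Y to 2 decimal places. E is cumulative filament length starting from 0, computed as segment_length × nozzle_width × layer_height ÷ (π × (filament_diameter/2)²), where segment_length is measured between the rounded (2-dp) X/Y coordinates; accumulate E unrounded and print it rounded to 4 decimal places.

G0 X-11.15 Y20.15 Z24.24
G1 X-10.27 Y15.75 E0.1119
G1 X-7.78 Y12.02 E0.2238
G1 X-4.05 Y9.53 E0.3357
G1 X0.35 Y8.65 E0.4476
G1 X4.75 Y9.53 E0.5595
G1 X8.49 Y12.02 E0.6716
G1 X10.98 Y15.75 E0.7835
G1 X11.85 Y20.15 E0.8954
G1 X10.98 Y24.55 E1.0073
G1 X8.49 Y28.28 E1.1191
G1 X4.75 Y30.78 E1.2314
G1 X0.35 Y31.65 E1.3432
G1 X-4.05 Y30.78 E1.4551
G1 X-7.78 Y28.28 E1.5671
G1 X-10.27 Y24.55 E1.6790
G1 X-11.15 Y20.15 E1.7909

At z = 24.24 mm: the cube is not intersected at this z (z outside [0, 24]); the cylinder at (14.5, 14): section is a regular 16-gon, circumradius r=11.5; Taking the union: only the r=11.5 cylinder at (14.5, 14) is present, so the union is just that shape — 1 connected region; (whole slice rotated 45° about Z — lengths, areas and connectivity unchanged). The outline is a single polygon with 16 vertices. Extrusion per mm of travel: 0.25 × 0.24 / (π × 0.875²) = 0.024945. Accumulating E over each segment gives final E = 1.7909.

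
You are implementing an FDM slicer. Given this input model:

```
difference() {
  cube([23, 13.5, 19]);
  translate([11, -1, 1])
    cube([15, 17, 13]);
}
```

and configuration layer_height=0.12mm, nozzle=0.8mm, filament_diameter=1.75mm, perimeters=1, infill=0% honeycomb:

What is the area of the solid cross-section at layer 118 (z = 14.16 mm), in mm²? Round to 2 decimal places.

At z = 14.16 mm: the 23×13.5 cube contributes its full rectangle (area 310.50 mm²); the cube at (11, -1) is not intersected at this z (z outside [1, 14]); After the difference (first − rest): none of the subtracted shapes is present at this height, so the 23×13.5 cube is unchanged — area = 310.50 mm². Overall, the cross-section is a single solid region. Net area = 310.50 mm².

310.50 mm²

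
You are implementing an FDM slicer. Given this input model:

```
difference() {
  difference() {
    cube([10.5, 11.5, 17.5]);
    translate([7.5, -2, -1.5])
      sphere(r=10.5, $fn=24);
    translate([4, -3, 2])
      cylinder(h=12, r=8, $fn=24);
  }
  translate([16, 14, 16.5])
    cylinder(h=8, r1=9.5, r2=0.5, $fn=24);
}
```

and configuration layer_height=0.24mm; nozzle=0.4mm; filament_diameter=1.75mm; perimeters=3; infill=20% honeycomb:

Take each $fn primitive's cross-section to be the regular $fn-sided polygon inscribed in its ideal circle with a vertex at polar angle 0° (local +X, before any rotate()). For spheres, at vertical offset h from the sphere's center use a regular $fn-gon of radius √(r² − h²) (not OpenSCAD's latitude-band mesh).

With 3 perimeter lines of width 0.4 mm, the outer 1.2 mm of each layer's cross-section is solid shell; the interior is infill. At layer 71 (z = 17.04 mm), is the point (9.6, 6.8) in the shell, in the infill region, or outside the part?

At z = 17.04 mm: the cube is present — its section is the full 10.5×11.5 rectangle; the sphere at (7.5, -2) does not reach this height (|z−center|=18.540 > r=10.5); the cylinder at (4, -3) is not intersected at this z (z outside [2, 14]); Taking the first minus the rest: none of the subtracted shapes is present at this height, so the 10.5×11.5 cube is unchanged — 1 connected region; the cone at (16, 14): at t=0.067 of its height the radius interpolates to r₁+(r₂−r₁)t = 8.893, giving a regular 24-gon of that circumradius; After the difference (first − rest): starting from that combined region, the cone at (16, 14) partially overlaps it — only the 8.06 mm² overlap (of its 245.60 mm²) is removed, clipping the outline — 1 connected region. Overall, the cross-section is a single solid region. The nearest boundary edge runs (9.71, 7.71)→(10.50, 7.11); distance from the point to it = 0.79 mm. The point is inside the cross-section, 0.79 mm from the nearest boundary — within the 1.2 mm shell band (3 × 0.4).

shell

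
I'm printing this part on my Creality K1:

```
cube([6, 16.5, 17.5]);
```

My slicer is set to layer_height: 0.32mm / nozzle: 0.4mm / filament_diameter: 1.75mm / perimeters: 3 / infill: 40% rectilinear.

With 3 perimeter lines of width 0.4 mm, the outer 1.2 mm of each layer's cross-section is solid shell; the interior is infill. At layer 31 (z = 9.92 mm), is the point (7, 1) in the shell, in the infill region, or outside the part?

outside

At z = 9.92 mm: the 6×16.5 cube contributes its full rectangle. Overall, the cross-section is a single solid region. The nearest boundary edge runs (6.00, 0.00)→(6.00, 16.50); distance from the point to it = 1.00 mm. The point is not inside any of the regions above, so it lies outside the cross-section (1.00 mm from the nearest boundary).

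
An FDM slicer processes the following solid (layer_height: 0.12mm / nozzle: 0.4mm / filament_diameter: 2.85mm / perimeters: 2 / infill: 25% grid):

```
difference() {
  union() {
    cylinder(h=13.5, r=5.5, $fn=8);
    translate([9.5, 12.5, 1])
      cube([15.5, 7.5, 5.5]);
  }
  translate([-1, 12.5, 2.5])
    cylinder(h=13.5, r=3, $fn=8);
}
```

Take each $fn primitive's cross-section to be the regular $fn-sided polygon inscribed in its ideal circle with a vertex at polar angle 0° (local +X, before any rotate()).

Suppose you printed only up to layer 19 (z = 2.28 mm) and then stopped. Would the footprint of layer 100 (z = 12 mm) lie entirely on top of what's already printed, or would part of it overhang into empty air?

Compare the two slices. At z = 2.28: the cylinder: section is a regular 8-gon, circumradius r=5.5 (area = (8/2)·5.500²·sin(360°/8) = 85.56 mm²); the cube at (9.5, 12.5) is present — its section is the full 15.5×7.5 rectangle (area 116.25 mm²); Taking the union: the 2 present regions are separate (no shared area or edge), so areas and boundary lengths simply add and each stays a separate island — area = 201.81 mm²; the cylinder at (-1, 12.5) does not reach this height (z outside [2.5, 16]); Subtracting the remaining from the first: none of the subtracted shapes is present at this height, so the result so far is unchanged — area = 201.81 mm². At z = 12: the r=5.5 cylinder contributes a regular 8-gon of circumradius 5.5 (area = (8/2)·5.500²·sin(360°/8) = 85.56 mm²); the cube at (9.5, 12.5) does not reach this height (z outside [1, 6.5]); Taking the union: only the r=5.5 cylinder is present, so the union is just that shape — area = 85.56 mm²; the cylinder at (-1, 12.5): section is a regular 8-gon, circumradius r=3 (area = (8/2)·3.000²·sin(360°/8) = 25.46 mm²); Subtracting the remaining from the first: starting from that combined region (85.56 mm²), the r=3 cylinder at (-1, 12.5) misses the remaining region (no effect) — area = 85.56 mm². Checking containment: the cross-section at z = 12 is a subset of the cross-section at z = 2.28.

entirely on top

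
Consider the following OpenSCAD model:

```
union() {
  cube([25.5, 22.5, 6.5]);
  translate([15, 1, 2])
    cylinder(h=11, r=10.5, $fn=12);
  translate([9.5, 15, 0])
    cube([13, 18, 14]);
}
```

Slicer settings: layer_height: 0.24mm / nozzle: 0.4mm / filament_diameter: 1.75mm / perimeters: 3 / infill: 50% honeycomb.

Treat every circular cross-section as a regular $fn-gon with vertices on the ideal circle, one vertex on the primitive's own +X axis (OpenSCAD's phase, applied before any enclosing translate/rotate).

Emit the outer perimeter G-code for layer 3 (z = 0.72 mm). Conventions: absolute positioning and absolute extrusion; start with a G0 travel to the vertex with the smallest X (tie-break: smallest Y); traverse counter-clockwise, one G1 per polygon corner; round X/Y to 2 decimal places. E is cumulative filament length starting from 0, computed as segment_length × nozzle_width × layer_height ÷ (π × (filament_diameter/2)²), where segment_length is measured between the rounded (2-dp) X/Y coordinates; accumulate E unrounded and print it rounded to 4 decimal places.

At z = 0.72 mm: the cube (footprint 25.5×22.5) is included at this height; the cylinder at (15, 1) does not reach this height (z outside [2, 13]); the cube at (9.5, 15) (footprint 13×18) is included at this height; Taking the union: the regions partially overlap (shared area 97.50 mm²), so overlapping operands fuse into one piece — 1 connected region. The outline is a single polygon with 8 vertices. Extrusion per mm of travel: 0.4 × 0.24 / (π × 0.875²) = 0.039912. Accumulating E over each segment gives final E = 4.6697.

G0 X0.00 Y0.00 Z0.72
G1 X25.50 Y0.00 E1.0178
G1 X25.50 Y22.50 E1.9158
G1 X22.50 Y22.50 E2.0355
G1 X22.50 Y33.00 E2.4546
G1 X9.50 Y33.00 E2.9735
G1 X9.50 Y22.50 E3.3925
G1 X0.00 Y22.50 E3.7717
G1 X0.00 Y0.00 E4.6697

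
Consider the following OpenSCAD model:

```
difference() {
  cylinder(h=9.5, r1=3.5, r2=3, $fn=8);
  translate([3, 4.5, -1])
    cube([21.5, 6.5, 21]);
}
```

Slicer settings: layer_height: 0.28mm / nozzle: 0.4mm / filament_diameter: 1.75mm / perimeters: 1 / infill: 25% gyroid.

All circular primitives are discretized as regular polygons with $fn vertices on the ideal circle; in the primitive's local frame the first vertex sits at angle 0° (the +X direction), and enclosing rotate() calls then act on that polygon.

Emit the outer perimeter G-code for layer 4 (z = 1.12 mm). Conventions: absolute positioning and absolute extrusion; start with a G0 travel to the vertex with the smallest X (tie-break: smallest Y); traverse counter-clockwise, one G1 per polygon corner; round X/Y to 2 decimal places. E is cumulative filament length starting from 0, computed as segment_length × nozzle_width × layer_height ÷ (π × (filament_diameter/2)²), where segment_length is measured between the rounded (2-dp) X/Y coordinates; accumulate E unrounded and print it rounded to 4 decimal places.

At z = 1.12 mm: the cone: at t=0.118 of its height the radius interpolates to r₁+(r₂−r₁)t = 3.441, giving a regular 8-gon of that circumradius; the cube at (3, 4.5) is present — its section is the full 21.5×6.5 rectangle; After the difference (first − rest): starting from the cone, the 21.5×6.5 cube at (3, 4.5) misses the remaining region (no effect) — 1 connected region. The outline is a single polygon with 8 vertices. Extrusion per mm of travel: 0.4 × 0.28 / (π × 0.875²) = 0.046564. Accumulating E over each segment gives final E = 0.9803.

G0 X-3.44 Y0.00 Z1.12
G1 X-2.43 Y-2.43 E0.1225
G1 X0.00 Y-3.44 E0.2451
G1 X2.43 Y-2.43 E0.3676
G1 X3.44 Y0.00 E0.4901
G1 X2.43 Y2.43 E0.6127
G1 X0.00 Y3.44 E0.7352
G1 X-2.43 Y2.43 E0.8577
G1 X-3.44 Y0.00 E0.9803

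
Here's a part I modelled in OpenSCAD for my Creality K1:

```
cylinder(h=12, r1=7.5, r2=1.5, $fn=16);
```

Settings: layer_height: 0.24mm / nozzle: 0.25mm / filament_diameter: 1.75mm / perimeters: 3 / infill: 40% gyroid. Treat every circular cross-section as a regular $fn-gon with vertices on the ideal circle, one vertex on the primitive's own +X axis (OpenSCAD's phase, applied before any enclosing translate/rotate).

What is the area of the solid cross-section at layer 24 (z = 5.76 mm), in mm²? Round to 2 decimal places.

At z = 5.76 mm: the cone (r1=7.5→r2=1.5) has section circumradius 4.620 here — a regular 16-gon (area = (16/2)·4.620²·sin(360°/16) = 65.35 mm²). Overall, the cross-section is a single solid region. Net area = 65.35 mm².

65.35 mm²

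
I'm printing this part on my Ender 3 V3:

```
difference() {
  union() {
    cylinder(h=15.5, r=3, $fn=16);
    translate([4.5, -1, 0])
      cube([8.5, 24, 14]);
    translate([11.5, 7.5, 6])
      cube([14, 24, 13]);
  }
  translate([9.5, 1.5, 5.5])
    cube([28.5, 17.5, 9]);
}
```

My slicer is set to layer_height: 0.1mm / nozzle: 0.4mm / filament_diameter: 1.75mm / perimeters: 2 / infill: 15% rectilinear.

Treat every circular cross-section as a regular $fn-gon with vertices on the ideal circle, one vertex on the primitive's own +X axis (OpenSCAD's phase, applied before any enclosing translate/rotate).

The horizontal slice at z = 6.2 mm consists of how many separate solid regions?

2

At z = 6.2 mm: the cylinder: section is a regular 16-gon, circumradius r=3; the cube at (4.5, -1) is present — its section is the full 8.5×24 rectangle; the cube at (11.5, 7.5) is present — its section is the full 14×24 rectangle; Combining (union): the regions partially overlap (shared area 23.25 mm²), so overlapping operands fuse into one piece — 2 connected regions; the 28.5×17.5 cube at (9.5, 1.5) contributes its full rectangle; Taking the first minus the rest: starting from that combined region, the 28.5×17.5 cube at (9.5, 1.5) partially overlaps it — only the 205.00 mm² overlap (of its 498.75 mm²) is removed, clipping the outline — 2 connected regions. The result has 2 disconnected regions.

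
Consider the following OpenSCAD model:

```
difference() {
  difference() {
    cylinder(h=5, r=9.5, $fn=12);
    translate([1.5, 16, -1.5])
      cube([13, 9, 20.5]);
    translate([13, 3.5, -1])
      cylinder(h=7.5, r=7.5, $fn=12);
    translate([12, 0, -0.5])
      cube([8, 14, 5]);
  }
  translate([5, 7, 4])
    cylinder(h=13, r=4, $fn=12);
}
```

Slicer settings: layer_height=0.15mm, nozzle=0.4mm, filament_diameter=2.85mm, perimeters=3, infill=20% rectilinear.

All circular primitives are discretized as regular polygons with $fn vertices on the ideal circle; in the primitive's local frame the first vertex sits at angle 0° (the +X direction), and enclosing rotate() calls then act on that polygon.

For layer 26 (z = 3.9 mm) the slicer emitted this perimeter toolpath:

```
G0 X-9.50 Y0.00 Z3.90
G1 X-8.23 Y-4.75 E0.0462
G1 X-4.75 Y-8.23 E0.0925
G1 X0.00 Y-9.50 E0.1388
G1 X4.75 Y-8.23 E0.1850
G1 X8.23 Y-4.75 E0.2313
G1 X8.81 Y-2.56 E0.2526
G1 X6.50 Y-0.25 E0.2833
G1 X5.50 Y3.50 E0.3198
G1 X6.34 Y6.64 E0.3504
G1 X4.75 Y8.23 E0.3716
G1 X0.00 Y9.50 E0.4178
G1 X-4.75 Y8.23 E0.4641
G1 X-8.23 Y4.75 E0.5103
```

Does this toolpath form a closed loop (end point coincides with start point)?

Start point (G0): (-9.50, 0.00). End point (last G1): the path does not return to the start — open.

no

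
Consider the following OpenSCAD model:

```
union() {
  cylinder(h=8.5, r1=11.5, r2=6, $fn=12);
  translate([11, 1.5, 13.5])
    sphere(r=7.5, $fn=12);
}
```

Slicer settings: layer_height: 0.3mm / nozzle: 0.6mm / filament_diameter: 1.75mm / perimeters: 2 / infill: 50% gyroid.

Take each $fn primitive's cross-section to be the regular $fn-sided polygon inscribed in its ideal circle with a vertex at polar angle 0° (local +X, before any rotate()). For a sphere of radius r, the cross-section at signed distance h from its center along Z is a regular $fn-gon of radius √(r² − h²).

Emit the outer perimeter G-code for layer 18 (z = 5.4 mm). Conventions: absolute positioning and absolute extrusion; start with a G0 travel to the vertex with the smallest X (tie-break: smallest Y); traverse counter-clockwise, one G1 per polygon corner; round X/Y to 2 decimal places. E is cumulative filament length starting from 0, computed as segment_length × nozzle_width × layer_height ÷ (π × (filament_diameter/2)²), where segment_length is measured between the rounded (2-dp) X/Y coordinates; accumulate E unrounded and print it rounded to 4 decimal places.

G0 X-8.01 Y0.00 Z5.40
G1 X-6.93 Y-4.00 E0.3101
G1 X-4.00 Y-6.93 E0.6202
G1 X0.00 Y-8.01 E0.9302
G1 X4.00 Y-6.93 E1.2403
G1 X6.93 Y-4.00 E1.5504
G1 X8.01 Y0.00 E1.8604
G1 X6.93 Y4.00 E2.1705
G1 X4.00 Y6.93 E2.4806
G1 X0.00 Y8.01 E2.7906
G1 X-4.00 Y6.93 E3.1007
G1 X-6.93 Y4.00 E3.4108
G1 X-8.01 Y0.00 E3.7208

At z = 5.4 mm: the cone contributes a regular 12-gon of circumradius 8.006 (interpolated between r1=11.5 and r2=6 at t=0.635); the sphere at (11, 1.5) is not intersected at this z (|z−center|=8.100 > r=7.5); Merging all regions: only the cone is present, so the union is just that shape — 1 connected region. The outline is a single polygon with 12 vertices. Extrusion per mm of travel: 0.6 × 0.3 / (π × 0.875²) = 0.074835. Accumulating E over each segment gives final E = 3.7208.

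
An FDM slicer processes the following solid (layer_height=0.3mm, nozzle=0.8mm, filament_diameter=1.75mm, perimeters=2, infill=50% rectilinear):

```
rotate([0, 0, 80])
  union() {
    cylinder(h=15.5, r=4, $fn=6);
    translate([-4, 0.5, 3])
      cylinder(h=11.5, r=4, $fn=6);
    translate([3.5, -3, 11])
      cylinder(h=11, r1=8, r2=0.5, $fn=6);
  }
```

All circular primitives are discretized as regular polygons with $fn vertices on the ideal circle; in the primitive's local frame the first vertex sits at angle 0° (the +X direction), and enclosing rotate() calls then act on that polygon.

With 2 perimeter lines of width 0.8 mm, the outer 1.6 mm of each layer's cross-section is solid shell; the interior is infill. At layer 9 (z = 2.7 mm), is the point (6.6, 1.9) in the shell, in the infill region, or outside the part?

outside

At z = 2.7 mm: the r=4 cylinder gives a regular 6-gon of circumradius 4 (constant along its height); the cylinder at (-4, 0.5) does not reach this height (z outside [3, 14.5]); the cone at (3.5, -3) does not reach this height (z outside [11, 22]); Taking the union: only the r=4 cylinder is present, so the union is just that shape — 1 connected region; (rotated 80° about Z; rotation is an isometry so areas/perimeters/island counts are preserved). Overall, the cross-section is a single solid region. Undo the 80° rotation: the query point maps to (3.017, -6.170) in the un-rotated model frame. The nearest boundary edge runs (-2.00, -3.46)→(2.00, -3.46); distance from the point to it = 2.89 mm. The point is not inside any of the regions above, so it lies outside the cross-section (2.89 mm from the nearest boundary).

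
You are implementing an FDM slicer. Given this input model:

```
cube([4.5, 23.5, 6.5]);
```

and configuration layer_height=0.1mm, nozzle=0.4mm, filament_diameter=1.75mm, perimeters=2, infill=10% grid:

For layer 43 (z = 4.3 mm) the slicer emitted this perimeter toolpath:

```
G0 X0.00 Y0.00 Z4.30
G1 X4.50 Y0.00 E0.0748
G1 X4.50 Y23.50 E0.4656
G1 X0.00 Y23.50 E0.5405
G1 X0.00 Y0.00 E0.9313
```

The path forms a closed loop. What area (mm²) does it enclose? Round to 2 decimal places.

105.75 mm²

Apply the shoelace formula to the sequence of (X, Y) vertices; enclosed area = 105.75 mm².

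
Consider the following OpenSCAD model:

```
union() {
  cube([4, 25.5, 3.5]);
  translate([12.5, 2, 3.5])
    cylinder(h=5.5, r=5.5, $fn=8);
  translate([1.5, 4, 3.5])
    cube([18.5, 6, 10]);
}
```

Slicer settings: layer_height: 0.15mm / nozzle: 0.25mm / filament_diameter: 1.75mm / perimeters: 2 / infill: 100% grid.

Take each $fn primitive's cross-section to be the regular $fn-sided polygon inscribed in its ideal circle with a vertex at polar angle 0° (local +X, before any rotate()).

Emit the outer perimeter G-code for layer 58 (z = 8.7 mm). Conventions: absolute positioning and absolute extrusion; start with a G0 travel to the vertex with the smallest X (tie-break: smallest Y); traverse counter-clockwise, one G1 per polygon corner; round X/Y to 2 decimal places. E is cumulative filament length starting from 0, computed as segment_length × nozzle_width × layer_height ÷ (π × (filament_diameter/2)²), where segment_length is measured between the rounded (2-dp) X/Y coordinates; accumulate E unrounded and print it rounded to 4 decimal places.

At z = 8.7 mm: the cube is not intersected at this z (z outside [0, 3.5]); the r=5.5 cylinder at (12.5, 2) gives a regular 8-gon of circumradius 5.5 (constant along its height); the cube at (1.5, 4) is present — its section is the full 18.5×6 rectangle; Combining (union): the regions partially overlap (shared area 22.44 mm²), so overlapping operands fuse into one piece — 1 connected region. The outline is a single polygon with 11 vertices. Extrusion per mm of travel: 0.25 × 0.15 / (π × 0.875²) = 0.015591. Accumulating E over each segment gives final E = 0.9484.

G0 X1.50 Y4.00 Z8.70
G1 X7.83 Y4.00 E0.0987
G1 X7.00 Y2.00 E0.1324
G1 X8.61 Y-1.89 E0.1981
G1 X12.50 Y-3.50 E0.2637
G1 X16.39 Y-1.89 E0.3294
G1 X18.00 Y2.00 E0.3950
G1 X17.17 Y4.00 E0.4288
G1 X20.00 Y4.00 E0.4729
G1 X20.00 Y10.00 E0.5664
G1 X1.50 Y10.00 E0.8549
G1 X1.50 Y4.00 E0.9484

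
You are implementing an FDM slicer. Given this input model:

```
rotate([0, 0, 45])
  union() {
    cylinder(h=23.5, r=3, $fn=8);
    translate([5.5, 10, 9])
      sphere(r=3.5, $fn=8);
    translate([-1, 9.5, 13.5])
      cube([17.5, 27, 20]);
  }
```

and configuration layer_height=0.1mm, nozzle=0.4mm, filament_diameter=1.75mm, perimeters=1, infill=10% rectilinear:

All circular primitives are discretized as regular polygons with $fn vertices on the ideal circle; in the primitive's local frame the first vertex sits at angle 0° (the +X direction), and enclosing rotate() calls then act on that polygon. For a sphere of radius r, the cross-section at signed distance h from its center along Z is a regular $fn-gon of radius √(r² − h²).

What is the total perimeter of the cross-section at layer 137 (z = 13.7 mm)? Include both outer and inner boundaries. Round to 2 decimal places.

At z = 13.7 mm: the r=3 cylinder contributes a regular 8-gon of circumradius 3 (perimeter = 2·8·3.000·sin(180°/8) = 18.37 mm); the sphere at (5.5, 10) is absent (|z−center|=4.700 > r=3.5); the 17.5×27 cube at (-1, 9.5) contributes its full rectangle (perimeter 89.00 mm); Taking the union: the 2 present regions are separate (no shared area or edge), so areas and boundary lengths simply add and each stays a separate island — boundary = 107.37 mm; (whole slice rotated 45° about Z — lengths, areas and connectivity unchanged). Overall, the cross-section has 2 separate islands. Total boundary length (outer) = 107.37 mm.

107.37 mm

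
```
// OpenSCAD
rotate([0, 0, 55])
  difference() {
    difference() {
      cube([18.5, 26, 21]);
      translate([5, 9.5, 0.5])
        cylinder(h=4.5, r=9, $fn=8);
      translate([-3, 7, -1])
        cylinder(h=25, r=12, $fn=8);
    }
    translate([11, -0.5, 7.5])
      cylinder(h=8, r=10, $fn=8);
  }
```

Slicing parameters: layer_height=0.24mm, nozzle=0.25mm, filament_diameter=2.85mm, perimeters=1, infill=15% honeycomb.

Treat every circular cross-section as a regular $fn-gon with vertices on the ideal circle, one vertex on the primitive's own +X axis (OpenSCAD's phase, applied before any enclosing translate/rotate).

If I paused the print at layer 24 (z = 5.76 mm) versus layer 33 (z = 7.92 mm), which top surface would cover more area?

layer 24 (z = 5.76 mm)

Layer 24 (z = 5.76): the cube is present — its section is the full 18.5×26 rectangle (area 481.00 mm²); the cylinder at (5, 9.5) is absent (z outside [0.5, 5]); the cylinder at (-3, 7): section is a regular 8-gon, circumradius r=12 (area = (8/2)·12.000²·sin(360°/8) = 407.29 mm²); After the difference (first − rest): starting from the 18.5×26 cube (481.00 mm²), the r=12 cylinder at (-3, 7) partially overlaps it — only the 120.54 mm² overlap (of its 407.29 mm²) is removed, clipping the outline — area = 360.46 mm²; the cylinder at (11, -0.5) is absent (z outside [7.5, 15.5]); Taking the first minus the rest: none of the subtracted shapes is present at this height, so the result so far is unchanged — area = 360.46 mm²; (whole slice rotated 55° about Z — lengths, areas and connectivity unchanged). So its area = 360.46 mm². Layer 33 (z = 7.92): the cube (footprint 18.5×26) is included at this height (area 481.00 mm²); the cylinder at (5, 9.5) is absent (z outside [0.5, 5]); the cylinder at (-3, 7): section is a regular 8-gon, circumradius r=12 (area = (8/2)·12.000²·sin(360°/8) = 407.29 mm²); After the difference (first − rest): starting from the 18.5×26 cube (481.00 mm²), the r=12 cylinder at (-3, 7) partially overlaps it — only the 120.54 mm² overlap (of its 407.29 mm²) is removed, clipping the outline — area = 360.46 mm²; the r=10 cylinder at (11, -0.5) contributes a regular 8-gon of circumradius 10 (area = (8/2)·10.000²·sin(360°/8) = 282.84 mm²); Taking the first minus the rest: starting from that combined region (360.46 mm²), the r=10 cylinder at (11, -0.5) partially overlaps it — only the 88.23 mm² overlap (of its 282.84 mm²) is removed, clipping the outline — area = 272.23 mm²; (whole slice rotated 55° about Z — lengths, areas and connectivity unchanged). So its area = 272.23 mm². Layer 24 is larger (360.46 vs 272.23 mm²).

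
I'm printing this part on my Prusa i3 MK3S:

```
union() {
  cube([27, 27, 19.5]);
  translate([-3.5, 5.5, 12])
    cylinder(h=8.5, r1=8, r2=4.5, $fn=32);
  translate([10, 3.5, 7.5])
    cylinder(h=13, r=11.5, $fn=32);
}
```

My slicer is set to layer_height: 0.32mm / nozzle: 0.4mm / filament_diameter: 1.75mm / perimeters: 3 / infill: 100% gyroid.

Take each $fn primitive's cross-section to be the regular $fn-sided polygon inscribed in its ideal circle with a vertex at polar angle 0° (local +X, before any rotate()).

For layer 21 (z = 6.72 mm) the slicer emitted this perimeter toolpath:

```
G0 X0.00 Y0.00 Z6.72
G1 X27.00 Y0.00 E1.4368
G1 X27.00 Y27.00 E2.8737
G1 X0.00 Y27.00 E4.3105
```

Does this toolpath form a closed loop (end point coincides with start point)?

no

Start point (G0): (0.00, 0.00). End point (last G1): the path does not return to the start — open.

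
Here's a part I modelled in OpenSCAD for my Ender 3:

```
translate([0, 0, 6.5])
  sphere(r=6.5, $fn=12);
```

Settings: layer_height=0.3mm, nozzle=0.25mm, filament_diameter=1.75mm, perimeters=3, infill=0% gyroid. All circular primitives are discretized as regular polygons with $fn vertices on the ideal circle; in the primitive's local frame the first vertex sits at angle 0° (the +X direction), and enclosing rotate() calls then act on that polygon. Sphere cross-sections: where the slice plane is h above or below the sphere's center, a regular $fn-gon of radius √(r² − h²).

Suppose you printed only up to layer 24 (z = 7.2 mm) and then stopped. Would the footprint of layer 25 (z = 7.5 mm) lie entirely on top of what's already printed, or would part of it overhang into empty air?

Compare the two slices. At z = 7.2: the r=6.5 sphere slices to a regular 12-gon of circumradius 6.462 (√(r²−h²) with h=0.7 from center) (area = (12/2)·6.462²·sin(360°/12) = 125.28 mm²). At z = 7.5: the r=6.5 sphere slices to a regular 12-gon of circumradius 6.423 (√(r²−h²) with h=1 from center) (area = (12/2)·6.423²·sin(360°/12) = 123.75 mm²). Checking containment: the cross-section at z = 7.5 is a subset of the cross-section at z = 7.2.

entirely on top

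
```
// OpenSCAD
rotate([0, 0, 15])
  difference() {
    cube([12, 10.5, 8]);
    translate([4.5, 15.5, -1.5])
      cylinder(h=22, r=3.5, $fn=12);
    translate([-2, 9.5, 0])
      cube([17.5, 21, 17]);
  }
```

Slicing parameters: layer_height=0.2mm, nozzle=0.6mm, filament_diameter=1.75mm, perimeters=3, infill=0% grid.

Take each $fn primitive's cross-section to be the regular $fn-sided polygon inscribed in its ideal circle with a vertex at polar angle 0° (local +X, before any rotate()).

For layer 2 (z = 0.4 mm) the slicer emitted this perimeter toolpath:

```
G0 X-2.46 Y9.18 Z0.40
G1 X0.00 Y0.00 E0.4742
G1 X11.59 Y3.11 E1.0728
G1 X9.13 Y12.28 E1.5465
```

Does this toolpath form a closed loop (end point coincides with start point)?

Start point (G0): (-2.46, 9.18). End point (last G1): the path does not return to the start — open.

no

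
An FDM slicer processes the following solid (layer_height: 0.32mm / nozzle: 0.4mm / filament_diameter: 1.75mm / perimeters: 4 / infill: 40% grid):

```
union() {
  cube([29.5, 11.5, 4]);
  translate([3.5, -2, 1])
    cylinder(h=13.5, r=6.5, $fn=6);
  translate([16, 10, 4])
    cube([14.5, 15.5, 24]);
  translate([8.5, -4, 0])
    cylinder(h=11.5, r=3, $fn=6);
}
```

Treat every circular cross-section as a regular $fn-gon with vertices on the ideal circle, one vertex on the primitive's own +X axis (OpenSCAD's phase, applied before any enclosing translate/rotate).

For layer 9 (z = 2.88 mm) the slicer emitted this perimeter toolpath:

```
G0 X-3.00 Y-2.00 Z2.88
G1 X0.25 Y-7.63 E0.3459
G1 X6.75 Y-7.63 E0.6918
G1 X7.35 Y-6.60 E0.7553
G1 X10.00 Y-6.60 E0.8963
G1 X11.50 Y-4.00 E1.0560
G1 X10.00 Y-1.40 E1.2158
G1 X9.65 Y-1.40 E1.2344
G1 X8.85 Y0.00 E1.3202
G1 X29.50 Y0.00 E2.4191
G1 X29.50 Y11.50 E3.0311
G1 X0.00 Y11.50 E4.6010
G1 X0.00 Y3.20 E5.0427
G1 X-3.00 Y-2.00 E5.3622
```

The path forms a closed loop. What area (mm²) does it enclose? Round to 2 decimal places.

430.90 mm²

Apply the shoelace formula to the sequence of (X, Y) vertices; enclosed area = 430.90 mm².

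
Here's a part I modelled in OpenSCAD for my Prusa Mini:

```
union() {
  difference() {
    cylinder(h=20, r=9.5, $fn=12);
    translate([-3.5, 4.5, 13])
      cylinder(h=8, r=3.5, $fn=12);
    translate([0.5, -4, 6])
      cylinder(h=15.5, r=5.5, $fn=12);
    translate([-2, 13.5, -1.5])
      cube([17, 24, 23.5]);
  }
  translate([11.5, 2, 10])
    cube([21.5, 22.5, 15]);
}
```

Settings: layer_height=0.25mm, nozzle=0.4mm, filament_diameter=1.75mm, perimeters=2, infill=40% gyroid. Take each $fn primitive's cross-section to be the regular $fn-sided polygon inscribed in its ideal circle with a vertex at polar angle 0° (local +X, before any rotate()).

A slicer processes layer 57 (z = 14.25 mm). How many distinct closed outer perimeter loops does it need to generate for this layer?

At z = 14.25 mm: the r=9.5 cylinder gives a regular 12-gon of circumradius 9.5 (constant along its height); the r=3.5 cylinder at (-3.5, 4.5) gives a regular 12-gon of circumradius 3.5 (constant along its height); the cylinder at (0.5, -4): section is a regular 12-gon, circumradius r=5.5; the 17×24 cube at (-2, 13.5) contributes its full rectangle; Subtracting the remaining from the first: starting from the r=9.5 cylinder, the r=3.5 cylinder at (-3.5, 4.5) lies wholly inside it (removes its full 36.75 mm² and its 21.74 mm outline becomes a hole wall); the r=5.5 cylinder at (0.5, -4) partially overlaps it — only the 90.35 mm² overlap (of its 90.75 mm²) is removed, clipping the outline; the 17×24 cube at (-2, 13.5) misses the remaining region (no effect) — 1 connected region with 1 hole; the cube at (11.5, 2) is present — its section is the full 21.5×22.5 rectangle; Merging all regions: the 2 present regions are separate (no shared area or edge), so areas and boundary lengths simply add and each stays a separate island — 2 connected regions with 1 hole. The result has 2 disconnected regions.

2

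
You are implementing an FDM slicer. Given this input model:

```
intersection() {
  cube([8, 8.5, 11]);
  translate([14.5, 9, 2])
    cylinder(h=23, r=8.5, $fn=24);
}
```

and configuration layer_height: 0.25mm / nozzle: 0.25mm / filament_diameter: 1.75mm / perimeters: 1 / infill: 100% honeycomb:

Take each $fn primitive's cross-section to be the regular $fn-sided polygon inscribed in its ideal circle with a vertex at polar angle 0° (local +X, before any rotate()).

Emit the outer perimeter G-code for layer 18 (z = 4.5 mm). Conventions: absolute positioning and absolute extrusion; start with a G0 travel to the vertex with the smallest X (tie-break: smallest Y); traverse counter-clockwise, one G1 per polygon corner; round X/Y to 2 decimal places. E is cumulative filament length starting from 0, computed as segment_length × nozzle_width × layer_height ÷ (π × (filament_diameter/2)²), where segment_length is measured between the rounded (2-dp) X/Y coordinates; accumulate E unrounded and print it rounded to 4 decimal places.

At z = 4.5 mm: the cube (footprint 8×8.5) is included at this height; the r=8.5 cylinder at (14.5, 9) gives a regular 24-gon of circumradius 8.5 (constant along its height); Taking the intersection: the r=8.5 cylinder at (14.5, 9) partially overlaps the 8×8.5 cube; clipping to the common part keeps 6.22 mm² — 1 connected region. The outline is a single polygon with 5 vertices. Extrusion per mm of travel: 0.25 × 0.25 / (π × 0.875²) = 0.025984. Accumulating E over each segment gives final E = 0.3156.

G0 X6.07 Y8.50 Z4.50
G1 X6.29 Y6.80 E0.0445
G1 X7.14 Y4.75 E0.1022
G1 X8.00 Y3.63 E0.1389
G1 X8.00 Y8.50 E0.2654
G1 X6.07 Y8.50 E0.3156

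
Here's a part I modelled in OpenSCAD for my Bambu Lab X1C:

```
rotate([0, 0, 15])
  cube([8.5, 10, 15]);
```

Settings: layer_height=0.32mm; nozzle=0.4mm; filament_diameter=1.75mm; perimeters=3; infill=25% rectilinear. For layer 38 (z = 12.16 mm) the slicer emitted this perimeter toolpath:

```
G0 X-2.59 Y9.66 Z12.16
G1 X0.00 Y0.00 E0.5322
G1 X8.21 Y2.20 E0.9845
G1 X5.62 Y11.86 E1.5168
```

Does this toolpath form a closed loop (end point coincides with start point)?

no

Start point (G0): (-2.59, 9.66). End point (last G1): the path does not return to the start — open.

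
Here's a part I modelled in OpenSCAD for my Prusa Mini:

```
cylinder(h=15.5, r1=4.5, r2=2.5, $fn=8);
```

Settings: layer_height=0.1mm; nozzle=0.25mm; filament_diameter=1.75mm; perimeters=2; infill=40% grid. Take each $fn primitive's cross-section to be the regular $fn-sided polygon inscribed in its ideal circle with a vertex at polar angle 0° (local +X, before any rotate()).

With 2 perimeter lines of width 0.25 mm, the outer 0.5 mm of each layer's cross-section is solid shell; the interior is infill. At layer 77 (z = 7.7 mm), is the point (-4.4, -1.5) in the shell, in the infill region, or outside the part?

outside

At z = 7.7 mm: the cone contributes a regular 8-gon of circumradius 3.506 (interpolated between r1=4.5 and r2=2.5 at t=0.497). Overall, the cross-section is a single solid region. The nearest boundary edge runs (-3.51, 0.00)→(-2.48, -2.48); distance from the point to it = 1.40 mm. The point is not inside any of the regions above, so it lies outside the cross-section (1.40 mm from the nearest boundary).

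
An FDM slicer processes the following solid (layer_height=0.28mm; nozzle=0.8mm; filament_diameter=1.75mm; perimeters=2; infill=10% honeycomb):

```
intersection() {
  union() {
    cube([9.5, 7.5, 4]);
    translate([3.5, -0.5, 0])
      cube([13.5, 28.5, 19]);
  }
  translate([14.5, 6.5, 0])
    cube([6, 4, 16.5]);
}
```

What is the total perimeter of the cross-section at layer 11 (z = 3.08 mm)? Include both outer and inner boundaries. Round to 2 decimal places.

At z = 3.08 mm: the 9.5×7.5 cube contributes its full rectangle (perimeter 34.00 mm); the cube at (3.5, -0.5) (footprint 13.5×28.5) is included at this height (perimeter 84.00 mm); Combining (union): the regions partially overlap (shared area 45.00 mm²), so the edge portions inside another operand are dropped and the merged outline is re-measured after clipping — boundary = 91.00 mm; the cube at (14.5, 6.5) is present — its section is the full 6×4 rectangle (perimeter 20.00 mm); After intersecting: the 6×4 cube at (14.5, 6.5) partially overlaps that combined region; clipping to the common part keeps 10.00 mm² — boundary = 13.00 mm. Overall, the cross-section is a single solid region. Total boundary length (outer) = 13.00 mm.

13.00 mm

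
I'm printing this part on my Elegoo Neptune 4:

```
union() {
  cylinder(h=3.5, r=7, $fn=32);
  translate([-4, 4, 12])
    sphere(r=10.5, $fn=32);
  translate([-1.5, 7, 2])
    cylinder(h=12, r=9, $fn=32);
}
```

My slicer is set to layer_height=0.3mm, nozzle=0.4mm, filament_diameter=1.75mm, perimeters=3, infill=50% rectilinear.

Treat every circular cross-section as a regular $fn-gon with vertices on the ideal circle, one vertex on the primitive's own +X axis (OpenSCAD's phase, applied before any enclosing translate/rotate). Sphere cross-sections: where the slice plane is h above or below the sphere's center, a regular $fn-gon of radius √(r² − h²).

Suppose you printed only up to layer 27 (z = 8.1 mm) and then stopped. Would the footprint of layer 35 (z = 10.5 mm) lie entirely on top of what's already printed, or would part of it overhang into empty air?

Compare the two slices. At z = 8.1: the cylinder does not reach this height (z outside [0, 3.5]); the r=10.5 sphere at (-4, 4) contributes a regular 32-gon of circumradius √(10.5²−3.9²) = 9.749 (area = (32/2)·9.749²·sin(360°/32) = 296.66 mm²); the r=9 cylinder at (-1.5, 7) gives a regular 32-gon of circumradius 9 (constant along its height) (area = (32/2)·9.000²·sin(360°/32) = 252.84 mm²); Taking the union: the regions partially overlap — summed areas 549.50 mm² minus the doubly-counted overlap 200.94 mm² gives 348.56 mm² — area = 348.56 mm². At z = 10.5: the cylinder is not intersected at this z (z outside [0, 3.5]); the sphere at (-4, 4): section is a regular 32-gon, circumradius = √(r²−h²) = √(10.5²−1.5²) = 10.392 (area = (32/2)·10.392²·sin(360°/32) = 337.12 mm²); the r=9 cylinder at (-1.5, 7) gives a regular 32-gon of circumradius 9 (constant along its height) (area = (32/2)·9.000²·sin(360°/32) = 252.84 mm²); Combining (union): the regions partially overlap — summed areas 589.95 mm² minus the doubly-counted overlap 215.09 mm² gives 374.86 mm² — area = 374.86 mm². Checking containment: at z = 10.5 the cross-section extends beyond the z = 8.1 cross-section by about 26.31 mm².

part overhangs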